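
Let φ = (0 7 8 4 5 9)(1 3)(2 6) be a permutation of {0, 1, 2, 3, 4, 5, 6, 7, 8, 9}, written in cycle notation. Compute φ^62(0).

8

0 lies in the 6-cycle (0 7 8 4 5 9).
Powers repeat with period 6 on this cycle, and 62 mod 6 = 2, so φ^62(0) = φ^2(0).
Advancing 2 steps from 0: 0 → 7 → 8.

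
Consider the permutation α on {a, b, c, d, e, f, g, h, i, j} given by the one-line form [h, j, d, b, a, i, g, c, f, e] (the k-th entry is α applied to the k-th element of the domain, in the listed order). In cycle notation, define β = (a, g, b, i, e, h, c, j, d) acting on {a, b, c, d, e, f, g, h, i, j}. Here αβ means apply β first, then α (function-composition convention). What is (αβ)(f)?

β(f) = f, then α(f) = i; composing gives (αβ)(f) = i.

i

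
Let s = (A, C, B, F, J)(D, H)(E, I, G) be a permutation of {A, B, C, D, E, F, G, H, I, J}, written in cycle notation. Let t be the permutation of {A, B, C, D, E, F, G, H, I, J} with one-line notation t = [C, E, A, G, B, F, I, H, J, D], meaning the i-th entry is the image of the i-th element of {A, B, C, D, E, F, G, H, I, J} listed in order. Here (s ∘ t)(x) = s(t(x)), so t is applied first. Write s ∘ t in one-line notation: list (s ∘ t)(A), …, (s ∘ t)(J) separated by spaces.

B I C E F J G D A H

(s ∘ t)(x) = s(t(x)). Computing each image: s(t(A)) = s(C) = B, s(t(B)) = s(E) = I, s(t(C)) = s(A) = C, s(t(D)) = s(G) = E, s(t(E)) = s(B) = F, s(t(F)) = s(F) = J, s(t(G)) = s(I) = G, s(t(H)) = s(H) = D, s(t(I)) = s(J) = A, s(t(J)) = s(D) = H.
Hence s ∘ t = [B I C E F J G D A H].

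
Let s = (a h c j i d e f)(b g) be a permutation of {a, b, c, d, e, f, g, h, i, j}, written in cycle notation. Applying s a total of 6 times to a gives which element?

a lies in the 8-cycle (a h c j i d e f).
Stepping 6 places around the cycle: a → h → c → j → i → d → e.

e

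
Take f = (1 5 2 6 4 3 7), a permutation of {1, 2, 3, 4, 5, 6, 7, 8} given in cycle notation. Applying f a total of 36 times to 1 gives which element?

1 lies in the 7-cycle (1 5 2 6 4 3 7).
Since the cycle has length 7, f^36 acts on it the same as f^1 (36 mod 7 = 1).
Advancing 1 step from 1: 1 → 5.

5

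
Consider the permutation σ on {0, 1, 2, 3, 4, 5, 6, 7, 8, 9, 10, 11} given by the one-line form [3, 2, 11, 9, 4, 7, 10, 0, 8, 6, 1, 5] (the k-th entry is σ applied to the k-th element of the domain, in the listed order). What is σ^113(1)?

Tracing 1 → 2 → … returns to 1 after 10 steps, so 1 lies in a 10-cycle (0, 3, 9, 6, 10, 1, 2, 11, 5, 7).
Powers repeat with period 10 on this cycle, and 113 mod 10 = 3, so σ^113(1) = σ^3(1).
Stepping 3 places around the cycle: 1 → 2 → 11 → 5.

5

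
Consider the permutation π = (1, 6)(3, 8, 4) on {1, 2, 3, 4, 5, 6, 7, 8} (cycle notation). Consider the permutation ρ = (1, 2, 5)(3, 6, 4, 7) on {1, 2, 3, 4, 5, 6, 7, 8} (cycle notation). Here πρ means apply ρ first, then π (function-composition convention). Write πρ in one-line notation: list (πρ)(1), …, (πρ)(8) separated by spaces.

(πρ)(x) = π(ρ(x)). Computing each image: π(ρ(1)) = π(2) = 2, π(ρ(2)) = π(5) = 5, π(ρ(3)) = π(6) = 1, π(ρ(4)) = π(7) = 7, π(ρ(5)) = π(1) = 6, π(ρ(6)) = π(4) = 3, π(ρ(7)) = π(3) = 8, π(ρ(8)) = π(8) = 4.
Hence πρ = [2 5 1 7 6 3 8 4].

2 5 1 7 6 3 8 4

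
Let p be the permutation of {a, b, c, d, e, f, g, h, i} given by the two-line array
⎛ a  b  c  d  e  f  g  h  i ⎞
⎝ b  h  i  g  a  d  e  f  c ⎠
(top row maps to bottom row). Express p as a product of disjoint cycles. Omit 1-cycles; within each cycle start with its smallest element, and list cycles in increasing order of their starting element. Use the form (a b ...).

(a b h f d g e)(c i)

Start at a and follow images: a → b → h → f → d → g → e → a, giving the cycle (a b h f d g e).
Continuing from each remaining unvisited element yields (a b h f d g e)(c i).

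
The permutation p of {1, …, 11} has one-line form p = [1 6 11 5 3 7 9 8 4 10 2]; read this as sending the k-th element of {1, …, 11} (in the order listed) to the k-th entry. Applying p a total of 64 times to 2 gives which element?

2

Tracing 2 → 6 → … returns to 2 after 8 steps, so 2 lies in an 8-cycle (2, 6, 7, 9, 4, 5, 3, 11).
Powers repeat with period 8 on this cycle, and 64 mod 8 = 0, so p^64(2) = p^0(2).
So p^64(2) = 2.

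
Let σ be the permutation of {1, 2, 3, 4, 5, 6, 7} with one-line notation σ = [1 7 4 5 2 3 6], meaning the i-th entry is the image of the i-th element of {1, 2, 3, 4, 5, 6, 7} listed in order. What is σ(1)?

1 is element number 1 of the domain, and entry number 1 of the one-line form is 1, so σ(1) = 1.

1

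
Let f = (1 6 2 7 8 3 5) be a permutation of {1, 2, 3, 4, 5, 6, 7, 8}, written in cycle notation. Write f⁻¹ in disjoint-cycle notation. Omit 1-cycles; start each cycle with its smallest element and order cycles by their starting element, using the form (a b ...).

(1 5 3 8 7 2 6)

Inverting a permutation written in cycle notation just reverses the order within every cycle.
After reversing and putting each cycle's least element first, f⁻¹ = (1 5 3 8 7 2 6).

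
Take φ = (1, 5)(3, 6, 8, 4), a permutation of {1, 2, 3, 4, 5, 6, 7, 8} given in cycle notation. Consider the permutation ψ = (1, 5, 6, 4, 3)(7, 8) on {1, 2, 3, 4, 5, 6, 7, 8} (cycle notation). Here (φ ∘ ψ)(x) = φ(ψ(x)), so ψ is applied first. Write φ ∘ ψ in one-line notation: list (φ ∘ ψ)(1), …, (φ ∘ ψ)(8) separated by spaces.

Chase each element through ψ then φ: 1 → 5 → 1; 2 → 2 → 2; 3 → 1 → 5; 4 → 3 → 6; 5 → 6 → 8; 6 → 4 → 3; 7 → 8 → 4; 8 → 7 → 7.
So φ ∘ ψ in one-line form is 1 2 5 6 8 3 4 7.

1 2 5 6 8 3 4 7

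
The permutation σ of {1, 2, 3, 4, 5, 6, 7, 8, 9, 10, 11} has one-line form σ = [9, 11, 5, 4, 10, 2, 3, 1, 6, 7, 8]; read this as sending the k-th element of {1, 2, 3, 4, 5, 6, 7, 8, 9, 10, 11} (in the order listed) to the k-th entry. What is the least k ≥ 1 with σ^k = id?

Decomposing into disjoint cycles gives cycle lengths 6, 4, 1.
The order is lcm(6, 4) = 12.

12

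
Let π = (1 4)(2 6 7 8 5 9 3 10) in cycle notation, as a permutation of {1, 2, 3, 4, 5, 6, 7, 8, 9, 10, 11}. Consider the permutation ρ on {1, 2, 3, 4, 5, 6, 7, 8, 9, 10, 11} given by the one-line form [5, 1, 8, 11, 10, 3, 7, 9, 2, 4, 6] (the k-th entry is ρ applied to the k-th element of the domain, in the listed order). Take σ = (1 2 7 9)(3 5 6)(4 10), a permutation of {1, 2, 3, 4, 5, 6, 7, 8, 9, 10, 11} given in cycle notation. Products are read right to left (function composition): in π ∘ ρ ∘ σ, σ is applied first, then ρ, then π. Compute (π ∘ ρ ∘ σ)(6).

Chase 6: σ(6) = 3; ρ(3) = 8; π(8) = 5. Hence (π ∘ ρ ∘ σ)(6) = 5.

5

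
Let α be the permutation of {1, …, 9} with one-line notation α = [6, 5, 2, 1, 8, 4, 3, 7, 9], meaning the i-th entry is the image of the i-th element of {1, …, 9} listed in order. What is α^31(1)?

Tracing 1 → 6 → … returns to 1 after 3 steps, so 1 lies in a 3-cycle (1 6 4).
Since the cycle has length 3, α^31 acts on it the same as α^1 (31 mod 3 = 1).
Advancing 1 step from 1: 1 → 6.

6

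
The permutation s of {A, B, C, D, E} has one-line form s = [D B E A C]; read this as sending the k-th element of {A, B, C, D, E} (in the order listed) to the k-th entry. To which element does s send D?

D is element number 4 of the domain, and entry number 4 of the one-line form is A, so s(D) = A.

A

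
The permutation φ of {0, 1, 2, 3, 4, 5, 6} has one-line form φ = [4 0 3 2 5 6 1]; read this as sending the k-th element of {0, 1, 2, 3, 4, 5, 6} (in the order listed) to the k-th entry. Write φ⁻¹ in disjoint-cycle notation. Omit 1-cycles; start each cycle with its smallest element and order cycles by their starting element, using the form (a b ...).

(0 1 6 5 4)(2 3)

The cycle decomposition of φ is (0 4 5 6 1)(2 3).
The inverse reverses every cycle; in canonical form, φ⁻¹ = (0 1 6 5 4)(2 3).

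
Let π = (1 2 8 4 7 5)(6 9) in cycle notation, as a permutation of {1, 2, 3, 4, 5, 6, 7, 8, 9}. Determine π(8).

4

In the cycle (1 2 8 4 7 5), 8 is followed by 4, so π(8) = 4.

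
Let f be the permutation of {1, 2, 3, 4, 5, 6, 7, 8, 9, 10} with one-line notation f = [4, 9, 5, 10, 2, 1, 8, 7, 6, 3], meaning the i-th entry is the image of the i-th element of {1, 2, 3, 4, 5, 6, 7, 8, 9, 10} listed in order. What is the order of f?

8

The disjoint-cycle form of f has cycle lengths 8, 2.
The order is lcm(8, 2) = 8.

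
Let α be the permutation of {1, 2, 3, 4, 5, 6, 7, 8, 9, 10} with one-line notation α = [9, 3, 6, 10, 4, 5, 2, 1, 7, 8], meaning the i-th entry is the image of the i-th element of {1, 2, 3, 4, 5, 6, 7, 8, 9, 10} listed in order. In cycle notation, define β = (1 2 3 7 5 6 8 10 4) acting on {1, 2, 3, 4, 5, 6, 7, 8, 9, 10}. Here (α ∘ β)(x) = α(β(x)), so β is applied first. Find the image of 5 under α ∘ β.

5

β(5) = 6, then α(6) = 5; composing gives (α ∘ β)(5) = 5.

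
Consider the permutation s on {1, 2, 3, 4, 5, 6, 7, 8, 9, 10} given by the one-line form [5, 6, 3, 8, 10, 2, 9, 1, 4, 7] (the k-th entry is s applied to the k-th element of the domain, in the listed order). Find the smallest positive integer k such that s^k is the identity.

Writing s as disjoint cycles, the cycle lengths are 7, 2, 1.
The order of s is the least common multiple of its cycle lengths: lcm(7, 2) = 14.

14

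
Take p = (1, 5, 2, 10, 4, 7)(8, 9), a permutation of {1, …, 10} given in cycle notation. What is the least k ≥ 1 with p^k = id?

The cycle type of p is (6, 2, 1, 1).
Since disjoint cycles commute, ord(p) = lcm(6, 2) = 6.

6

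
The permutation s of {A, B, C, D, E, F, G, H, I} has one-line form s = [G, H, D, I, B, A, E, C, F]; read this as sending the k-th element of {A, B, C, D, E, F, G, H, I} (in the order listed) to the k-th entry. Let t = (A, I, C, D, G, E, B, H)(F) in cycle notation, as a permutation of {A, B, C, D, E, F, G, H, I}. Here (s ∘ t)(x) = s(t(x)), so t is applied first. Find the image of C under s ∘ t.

(s ∘ t)(C) = s(t(C)). t(C) = D, then s(D) = I. So (s ∘ t)(C) = I.

I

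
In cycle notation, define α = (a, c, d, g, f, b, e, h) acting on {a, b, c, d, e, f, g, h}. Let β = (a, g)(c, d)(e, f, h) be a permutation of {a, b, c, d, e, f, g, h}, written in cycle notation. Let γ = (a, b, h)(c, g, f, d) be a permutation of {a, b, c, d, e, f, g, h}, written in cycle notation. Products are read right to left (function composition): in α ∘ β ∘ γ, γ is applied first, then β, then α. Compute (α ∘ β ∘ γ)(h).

Apply the permutations in order: γ(h) = a, then β(a) = g, then α(g) = f. So (α ∘ β ∘ γ)(h) = f.

f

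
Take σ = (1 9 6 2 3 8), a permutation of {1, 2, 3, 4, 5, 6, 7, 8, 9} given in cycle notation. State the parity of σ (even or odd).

odd

The cycle lengths are 6, 1, 1, 1.
A cycle is odd iff its length is even; σ has 1 even-length cycle, so sgn(σ) = (−1)^1 and σ is odd.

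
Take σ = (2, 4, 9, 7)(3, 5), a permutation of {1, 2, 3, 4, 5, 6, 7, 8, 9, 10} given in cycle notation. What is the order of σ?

4

The cycle type of σ is (4, 2, 1, 1, 1, 1).
Since disjoint cycles commute, ord(σ) = lcm(4, 2) = 4.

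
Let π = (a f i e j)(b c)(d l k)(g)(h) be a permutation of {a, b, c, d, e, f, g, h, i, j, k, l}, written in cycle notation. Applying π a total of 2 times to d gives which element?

k

d lies in the 3-cycle (d l k).
Stepping 2 places around the cycle: d → l → k.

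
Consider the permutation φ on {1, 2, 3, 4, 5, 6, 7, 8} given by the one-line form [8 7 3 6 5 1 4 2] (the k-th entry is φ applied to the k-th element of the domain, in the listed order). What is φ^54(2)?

Tracing 2 → 7 → … returns to 2 after 6 steps, so 2 lies in a 6-cycle (1, 8, 2, 7, 4, 6).
Powers repeat with period 6 on this cycle, and 54 mod 6 = 0, so φ^54(2) = φ^0(2).
So φ^54(2) = 2.

2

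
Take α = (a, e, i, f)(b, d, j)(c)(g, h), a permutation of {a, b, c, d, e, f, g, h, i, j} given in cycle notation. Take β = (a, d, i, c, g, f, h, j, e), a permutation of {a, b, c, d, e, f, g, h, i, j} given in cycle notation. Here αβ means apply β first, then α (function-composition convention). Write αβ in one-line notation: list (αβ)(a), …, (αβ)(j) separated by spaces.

For each element, apply β then α: a → d → j; b → b → d; c → g → h; d → i → f; e → a → e; f → h → g; g → f → a; h → j → b; i → c → c; j → e → i.
Collecting the images, αβ = [j d h f e g a b c i].

j d h f e g a b c i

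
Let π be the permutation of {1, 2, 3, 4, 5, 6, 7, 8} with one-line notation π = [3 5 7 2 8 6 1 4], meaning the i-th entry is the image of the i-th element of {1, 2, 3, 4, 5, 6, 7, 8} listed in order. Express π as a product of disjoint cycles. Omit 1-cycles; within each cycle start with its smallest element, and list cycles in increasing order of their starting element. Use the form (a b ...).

(1 3 7)(2 5 8 4)

Iterating π from 1 gives 1 → 3 → 7 → 1; that is the 3-cycle (1 3 7).
Repeating from the next unused element and collecting all non-trivial cycles gives (1 3 7)(2 5 8 4).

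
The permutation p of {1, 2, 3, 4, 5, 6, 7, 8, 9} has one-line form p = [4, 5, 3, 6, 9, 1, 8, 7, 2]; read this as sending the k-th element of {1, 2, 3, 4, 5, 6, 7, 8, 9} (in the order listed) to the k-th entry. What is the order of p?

6

Writing p as disjoint cycles, the cycle lengths are 3, 3, 2, 1.
Since disjoint cycles commute, ord(p) = lcm(3, 3, 2) = 6.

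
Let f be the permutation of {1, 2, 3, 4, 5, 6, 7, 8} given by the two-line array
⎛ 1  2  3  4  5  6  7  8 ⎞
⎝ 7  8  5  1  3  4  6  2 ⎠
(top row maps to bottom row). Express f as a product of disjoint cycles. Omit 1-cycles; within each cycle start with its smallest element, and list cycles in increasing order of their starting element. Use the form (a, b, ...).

(1, 7, 6, 4)(2, 8)(3, 5)

Iterating f from 1 gives 1 → 7 → 6 → 4 → 1; that is the 4-cycle (1, 7, 6, 4).
Continuing from each remaining unvisited element yields (1, 7, 6, 4)(2, 8)(3, 5).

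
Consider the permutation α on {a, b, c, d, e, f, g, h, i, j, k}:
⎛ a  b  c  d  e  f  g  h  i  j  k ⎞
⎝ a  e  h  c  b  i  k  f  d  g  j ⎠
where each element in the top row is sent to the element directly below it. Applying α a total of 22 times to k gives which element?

j

Tracing k → j → … returns to k after 3 steps, so k lies in a 3-cycle (g, k, j).
On a 3-cycle, α^3 is the identity, so α^22 = α^1 there (22 ≡ 1 mod 3).
Stepping 1 place around the cycle: k → j.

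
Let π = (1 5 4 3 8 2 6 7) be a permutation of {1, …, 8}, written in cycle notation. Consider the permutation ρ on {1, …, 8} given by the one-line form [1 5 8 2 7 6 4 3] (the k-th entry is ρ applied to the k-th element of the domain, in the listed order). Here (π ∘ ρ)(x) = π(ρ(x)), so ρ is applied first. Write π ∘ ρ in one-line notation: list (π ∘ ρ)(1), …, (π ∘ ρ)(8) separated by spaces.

(π ∘ ρ)(x) = π(ρ(x)). Computing each image: π(ρ(1)) = π(1) = 5, π(ρ(2)) = π(5) = 4, π(ρ(3)) = π(8) = 2, π(ρ(4)) = π(2) = 6, π(ρ(5)) = π(7) = 1, π(ρ(6)) = π(6) = 7, π(ρ(7)) = π(4) = 3, π(ρ(8)) = π(3) = 8.
Hence π ∘ ρ = [5 4 2 6 1 7 3 8].

5 4 2 6 1 7 3 8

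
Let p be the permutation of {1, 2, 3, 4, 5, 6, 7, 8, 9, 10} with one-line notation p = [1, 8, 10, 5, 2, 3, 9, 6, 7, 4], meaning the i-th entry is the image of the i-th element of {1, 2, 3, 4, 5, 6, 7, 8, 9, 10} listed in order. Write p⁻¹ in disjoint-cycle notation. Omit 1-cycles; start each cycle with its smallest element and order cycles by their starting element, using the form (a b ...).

(2 5 4 10 3 6 8)(7 9)

First write p in disjoint cycles: (2 8 6 3 10 4 5)(7 9).
The inverse reverses every cycle; in canonical form, p⁻¹ = (2 5 4 10 3 6 8)(7 9).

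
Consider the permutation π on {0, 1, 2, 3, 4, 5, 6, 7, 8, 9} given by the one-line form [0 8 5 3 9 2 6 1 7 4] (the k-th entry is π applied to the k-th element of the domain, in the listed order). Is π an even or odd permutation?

In disjoint-cycle form the cycle lengths are 3, 2, 2, 1, 1, 1.
A cycle of length ℓ contributes ℓ−1 transpositions, so π is a product of 2 + 1 + 1 = 4 transpositions — even.

even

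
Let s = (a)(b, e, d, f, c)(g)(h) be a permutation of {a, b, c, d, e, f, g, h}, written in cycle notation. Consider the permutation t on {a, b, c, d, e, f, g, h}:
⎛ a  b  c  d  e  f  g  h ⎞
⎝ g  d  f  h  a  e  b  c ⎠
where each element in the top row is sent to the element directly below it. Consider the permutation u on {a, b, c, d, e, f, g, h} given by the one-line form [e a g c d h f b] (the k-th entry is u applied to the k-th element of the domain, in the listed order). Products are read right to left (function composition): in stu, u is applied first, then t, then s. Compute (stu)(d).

(stu)(d) = s(t(u(d))). u(d) = c, then t(c) = f, then s(f) = c, so the result is c.

c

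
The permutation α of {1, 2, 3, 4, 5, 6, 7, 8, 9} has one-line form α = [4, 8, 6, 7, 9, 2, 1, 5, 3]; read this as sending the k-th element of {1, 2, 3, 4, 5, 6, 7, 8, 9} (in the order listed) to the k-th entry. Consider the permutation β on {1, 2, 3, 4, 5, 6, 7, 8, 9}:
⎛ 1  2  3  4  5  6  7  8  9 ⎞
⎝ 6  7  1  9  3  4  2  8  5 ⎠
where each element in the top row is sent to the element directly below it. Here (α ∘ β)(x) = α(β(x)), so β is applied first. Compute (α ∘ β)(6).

7

First apply β: β(6) = 4, then α(4) = 7. Thus (α ∘ β)(6) = 7.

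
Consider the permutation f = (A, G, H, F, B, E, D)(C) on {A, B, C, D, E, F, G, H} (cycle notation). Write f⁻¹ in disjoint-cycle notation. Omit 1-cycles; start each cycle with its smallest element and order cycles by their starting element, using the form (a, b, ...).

(A, D, E, B, F, H, G)

Inverting a permutation written in cycle notation just reverses the order within every cycle.
Reversing each cycle of f and rotating so the smallest element leads gives (A, D, E, B, F, H, G).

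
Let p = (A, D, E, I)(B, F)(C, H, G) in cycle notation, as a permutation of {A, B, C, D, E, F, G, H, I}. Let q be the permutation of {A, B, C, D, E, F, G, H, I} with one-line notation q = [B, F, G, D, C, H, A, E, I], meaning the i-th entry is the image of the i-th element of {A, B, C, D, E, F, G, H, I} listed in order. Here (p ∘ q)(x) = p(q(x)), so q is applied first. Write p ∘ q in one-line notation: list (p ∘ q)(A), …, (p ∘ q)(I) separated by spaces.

(p ∘ q)(x) = p(q(x)). Computing each image: p(q(A)) = p(B) = F, p(q(B)) = p(F) = B, p(q(C)) = p(G) = C, p(q(D)) = p(D) = E, p(q(E)) = p(C) = H, p(q(F)) = p(H) = G, p(q(G)) = p(A) = D, p(q(H)) = p(E) = I, p(q(I)) = p(I) = A.
Hence p ∘ q = [F B C E H G D I A].

F B C E H G D I A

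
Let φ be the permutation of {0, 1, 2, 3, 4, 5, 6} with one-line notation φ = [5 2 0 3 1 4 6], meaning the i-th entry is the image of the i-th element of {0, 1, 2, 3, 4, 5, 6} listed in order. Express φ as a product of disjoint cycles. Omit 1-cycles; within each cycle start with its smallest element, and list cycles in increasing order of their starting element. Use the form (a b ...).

Iterating φ from 0 gives 0 → 5 → 4 → 1 → 2 → 0; that is the 5-cycle (0 5 4 1 2).
Continuing from each remaining unvisited element yields (0 5 4 1 2).

(0 5 4 1 2)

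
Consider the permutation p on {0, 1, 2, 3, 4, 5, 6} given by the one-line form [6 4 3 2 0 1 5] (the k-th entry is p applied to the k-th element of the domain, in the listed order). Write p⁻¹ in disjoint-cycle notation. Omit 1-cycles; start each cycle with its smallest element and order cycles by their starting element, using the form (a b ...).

(0 4 1 5 6)(2 3)

The cycle decomposition of p is (0 6 5 1 4)(2 3).
Reversing each cycle (and rotating so the smallest element leads) gives p⁻¹ = (0 4 1 5 6)(2 3).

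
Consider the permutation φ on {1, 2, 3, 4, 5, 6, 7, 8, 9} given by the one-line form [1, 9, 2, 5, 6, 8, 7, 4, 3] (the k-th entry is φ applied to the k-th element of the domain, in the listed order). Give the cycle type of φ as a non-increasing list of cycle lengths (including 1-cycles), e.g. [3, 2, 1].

[4, 3, 1, 1]

The disjoint cycles are (1)(2 9 3)(4 5 6 8)(7), with lengths 4, 3, 1, 1 in non-increasing order.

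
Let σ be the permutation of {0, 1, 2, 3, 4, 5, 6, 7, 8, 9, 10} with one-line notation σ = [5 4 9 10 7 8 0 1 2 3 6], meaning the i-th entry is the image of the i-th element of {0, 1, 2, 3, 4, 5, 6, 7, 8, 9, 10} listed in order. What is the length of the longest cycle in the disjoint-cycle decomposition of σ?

Decomposing into disjoint cycles gives (0, 5, 8, 2, 9, 3, 10, 6)(1, 4, 7); the longest has length 8.

8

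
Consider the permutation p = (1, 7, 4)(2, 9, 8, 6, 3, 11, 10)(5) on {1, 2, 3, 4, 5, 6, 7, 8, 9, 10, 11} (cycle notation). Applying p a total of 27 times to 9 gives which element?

9 lies in the 7-cycle (2, 9, 8, 6, 3, 11, 10).
Powers repeat with period 7 on this cycle, and 27 mod 7 = 6, so p^27(9) = p^6(9).
Advancing 6 steps from 9: 9 → 8 → 6 → 3 → 11 → 10 → 2.

2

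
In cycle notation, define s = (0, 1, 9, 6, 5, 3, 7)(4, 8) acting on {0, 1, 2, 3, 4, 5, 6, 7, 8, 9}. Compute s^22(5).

3

5 lies in the 7-cycle (0, 1, 9, 6, 5, 3, 7).
Powers repeat with period 7 on this cycle, and 22 mod 7 = 1, so s^22(5) = s^1(5).
Advancing 1 step from 5: 5 → 3.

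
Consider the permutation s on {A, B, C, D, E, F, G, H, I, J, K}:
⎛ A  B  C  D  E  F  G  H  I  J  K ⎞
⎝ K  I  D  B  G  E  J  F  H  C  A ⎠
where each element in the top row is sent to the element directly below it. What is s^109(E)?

G

Tracing E → G → … returns to E after 9 steps, so E lies in a 9-cycle (B, I, H, F, E, G, J, C, D).
Powers repeat with period 9 on this cycle, and 109 mod 9 = 1, so s^109(E) = s^1(E).
Stepping 1 place around the cycle: E → G.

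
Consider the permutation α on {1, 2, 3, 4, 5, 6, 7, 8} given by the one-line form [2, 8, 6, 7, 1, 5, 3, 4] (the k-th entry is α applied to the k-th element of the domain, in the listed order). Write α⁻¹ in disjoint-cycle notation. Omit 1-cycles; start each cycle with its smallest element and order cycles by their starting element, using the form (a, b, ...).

(1, 5, 6, 3, 7, 4, 8, 2)

First write α in disjoint cycles: (1, 2, 8, 4, 7, 3, 6, 5).
Reversing each cycle (and rotating so the smallest element leads) gives α⁻¹ = (1, 5, 6, 3, 7, 4, 8, 2).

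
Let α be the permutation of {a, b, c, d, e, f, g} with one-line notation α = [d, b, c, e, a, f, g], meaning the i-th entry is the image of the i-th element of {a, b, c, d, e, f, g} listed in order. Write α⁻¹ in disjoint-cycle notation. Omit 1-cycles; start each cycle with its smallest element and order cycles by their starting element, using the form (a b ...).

(a e d)

The cycle decomposition of α is (a d e).
Reversing each cycle (and rotating so the smallest element leads) gives α⁻¹ = (a e d).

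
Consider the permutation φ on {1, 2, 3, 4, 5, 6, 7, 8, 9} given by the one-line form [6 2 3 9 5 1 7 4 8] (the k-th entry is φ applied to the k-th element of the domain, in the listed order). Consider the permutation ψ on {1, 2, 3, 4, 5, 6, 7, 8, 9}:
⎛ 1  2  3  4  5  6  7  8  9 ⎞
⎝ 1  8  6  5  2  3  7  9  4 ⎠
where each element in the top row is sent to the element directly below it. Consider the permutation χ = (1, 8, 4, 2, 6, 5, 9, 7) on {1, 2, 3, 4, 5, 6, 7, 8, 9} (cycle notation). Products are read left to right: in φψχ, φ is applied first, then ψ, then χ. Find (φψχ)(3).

5

(φψχ)(3) = χ(ψ(φ(3))). φ(3) = 3, then ψ(3) = 6, then χ(6) = 5, so the result is 5.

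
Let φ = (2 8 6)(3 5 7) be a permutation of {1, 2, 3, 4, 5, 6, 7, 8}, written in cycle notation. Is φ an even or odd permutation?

The cycle lengths are 3, 3, 1, 1.
A cycle of length ℓ contributes ℓ−1 transpositions, so φ is a product of 2 + 2 = 4 transpositions — even.

even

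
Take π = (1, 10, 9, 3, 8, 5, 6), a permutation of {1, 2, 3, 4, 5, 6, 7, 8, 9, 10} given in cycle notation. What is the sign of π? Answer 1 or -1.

1

The cycle lengths are 7, 1, 1, 1.
A cycle of length ℓ contributes ℓ−1 transpositions, so π is a product of 6 transpositions — even.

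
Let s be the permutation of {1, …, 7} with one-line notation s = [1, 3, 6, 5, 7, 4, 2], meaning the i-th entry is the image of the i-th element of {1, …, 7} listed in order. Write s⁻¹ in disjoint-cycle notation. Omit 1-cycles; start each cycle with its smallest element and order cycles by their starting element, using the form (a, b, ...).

(2, 7, 5, 4, 6, 3)

First write s in disjoint cycles: (2, 3, 6, 4, 5, 7).
Reversing each cycle (and rotating so the smallest element leads) gives s⁻¹ = (2, 7, 5, 4, 6, 3).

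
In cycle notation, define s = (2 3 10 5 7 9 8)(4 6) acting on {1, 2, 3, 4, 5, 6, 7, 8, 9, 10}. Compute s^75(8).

7

8 lies in the 7-cycle (2 3 10 5 7 9 8).
Powers repeat with period 7 on this cycle, and 75 mod 7 = 5, so s^75(8) = s^5(8).
Stepping 5 places around the cycle: 8 → 2 → 3 → 10 → 5 → 7.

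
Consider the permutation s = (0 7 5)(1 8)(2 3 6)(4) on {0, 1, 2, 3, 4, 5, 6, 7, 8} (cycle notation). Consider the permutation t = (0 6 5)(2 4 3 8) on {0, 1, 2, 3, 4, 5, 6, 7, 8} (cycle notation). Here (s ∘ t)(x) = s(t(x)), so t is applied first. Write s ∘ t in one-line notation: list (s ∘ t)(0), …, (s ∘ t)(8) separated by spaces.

2 8 4 1 6 7 0 5 3

(s ∘ t)(x) = s(t(x)). Computing each image: s(t(0)) = s(6) = 2, s(t(1)) = s(1) = 8, s(t(2)) = s(4) = 4, s(t(3)) = s(8) = 1, s(t(4)) = s(3) = 6, s(t(5)) = s(0) = 7, s(t(6)) = s(5) = 0, s(t(7)) = s(7) = 5, s(t(8)) = s(2) = 3.
Hence s ∘ t = [2 8 4 1 6 7 0 5 3].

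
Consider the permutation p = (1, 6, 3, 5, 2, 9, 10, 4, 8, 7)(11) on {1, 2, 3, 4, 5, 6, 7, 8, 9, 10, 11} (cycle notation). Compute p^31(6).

6 lies in the 10-cycle (1, 6, 3, 5, 2, 9, 10, 4, 8, 7).
Powers repeat with period 10 on this cycle, and 31 mod 10 = 1, so p^31(6) = p^1(6).
Stepping 1 place around the cycle: 6 → 3.

3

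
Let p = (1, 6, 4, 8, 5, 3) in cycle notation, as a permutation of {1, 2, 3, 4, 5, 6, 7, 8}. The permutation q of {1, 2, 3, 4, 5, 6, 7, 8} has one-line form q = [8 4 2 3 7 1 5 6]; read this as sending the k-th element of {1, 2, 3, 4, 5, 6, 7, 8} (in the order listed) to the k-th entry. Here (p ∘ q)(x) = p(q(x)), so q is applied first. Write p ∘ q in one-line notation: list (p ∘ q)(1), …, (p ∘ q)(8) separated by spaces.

5 8 2 1 7 6 3 4

(p ∘ q)(x) = p(q(x)). Computing each image: p(q(1)) = p(8) = 5, p(q(2)) = p(4) = 8, p(q(3)) = p(2) = 2, p(q(4)) = p(3) = 1, p(q(5)) = p(7) = 7, p(q(6)) = p(1) = 6, p(q(7)) = p(5) = 3, p(q(8)) = p(6) = 4.
Hence p ∘ q = [5 8 2 1 7 6 3 4].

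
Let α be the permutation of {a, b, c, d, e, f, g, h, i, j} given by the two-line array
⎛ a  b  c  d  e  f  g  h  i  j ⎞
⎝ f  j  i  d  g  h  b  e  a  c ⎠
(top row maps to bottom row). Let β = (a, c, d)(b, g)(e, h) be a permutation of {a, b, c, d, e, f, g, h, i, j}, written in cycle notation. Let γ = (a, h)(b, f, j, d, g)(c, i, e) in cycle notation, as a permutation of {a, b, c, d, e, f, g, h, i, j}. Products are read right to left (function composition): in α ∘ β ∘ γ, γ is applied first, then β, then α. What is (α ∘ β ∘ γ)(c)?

Chase c: γ(c) = i; β(i) = i; α(i) = a. Hence (α ∘ β ∘ γ)(c) = a.

a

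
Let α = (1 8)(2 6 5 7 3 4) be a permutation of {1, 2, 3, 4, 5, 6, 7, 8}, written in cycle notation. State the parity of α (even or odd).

even

The cycle lengths are 6, 2.
A cycle of length ℓ contributes ℓ−1 transpositions, so α is a product of 5 + 1 = 6 transpositions — even.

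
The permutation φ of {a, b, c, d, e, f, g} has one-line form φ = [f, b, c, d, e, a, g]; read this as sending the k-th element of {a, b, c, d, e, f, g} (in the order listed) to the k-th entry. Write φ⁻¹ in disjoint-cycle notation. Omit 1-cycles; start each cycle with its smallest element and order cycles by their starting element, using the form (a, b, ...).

The cycle decomposition of φ is (a, f).
The inverse reverses every cycle; in canonical form, φ⁻¹ = (a, f).

(a, f)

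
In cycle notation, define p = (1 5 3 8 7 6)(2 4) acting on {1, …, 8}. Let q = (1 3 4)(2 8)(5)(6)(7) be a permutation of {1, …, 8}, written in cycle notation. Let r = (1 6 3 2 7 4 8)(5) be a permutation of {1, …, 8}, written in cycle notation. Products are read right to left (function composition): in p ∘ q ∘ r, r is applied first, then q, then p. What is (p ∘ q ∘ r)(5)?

3

Apply the permutations in order: r(5) = 5, then q(5) = 5, then p(5) = 3. So (p ∘ q ∘ r)(5) = 3.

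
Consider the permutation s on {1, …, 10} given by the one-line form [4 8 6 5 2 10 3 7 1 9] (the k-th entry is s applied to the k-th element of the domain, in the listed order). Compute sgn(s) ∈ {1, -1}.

-1

In disjoint-cycle form the cycle lengths are 10.
A cycle is odd iff its length is even; s has 1 even-length cycle, so sgn(s) = (−1)^1 and s is odd.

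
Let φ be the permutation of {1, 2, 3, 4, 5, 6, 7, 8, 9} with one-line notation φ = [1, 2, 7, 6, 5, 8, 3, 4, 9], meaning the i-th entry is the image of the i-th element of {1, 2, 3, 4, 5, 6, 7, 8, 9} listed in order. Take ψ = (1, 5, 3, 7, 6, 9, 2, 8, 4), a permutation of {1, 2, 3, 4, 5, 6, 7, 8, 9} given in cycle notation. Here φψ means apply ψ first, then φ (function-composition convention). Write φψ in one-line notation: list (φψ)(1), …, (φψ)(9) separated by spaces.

5 4 3 1 7 9 8 6 2

(φψ)(x) = φ(ψ(x)). Computing each image: φ(ψ(1)) = φ(5) = 5, φ(ψ(2)) = φ(8) = 4, φ(ψ(3)) = φ(7) = 3, φ(ψ(4)) = φ(1) = 1, φ(ψ(5)) = φ(3) = 7, φ(ψ(6)) = φ(9) = 9, φ(ψ(7)) = φ(6) = 8, φ(ψ(8)) = φ(4) = 6, φ(ψ(9)) = φ(2) = 2.
Hence φψ = [5 4 3 1 7 9 8 6 2].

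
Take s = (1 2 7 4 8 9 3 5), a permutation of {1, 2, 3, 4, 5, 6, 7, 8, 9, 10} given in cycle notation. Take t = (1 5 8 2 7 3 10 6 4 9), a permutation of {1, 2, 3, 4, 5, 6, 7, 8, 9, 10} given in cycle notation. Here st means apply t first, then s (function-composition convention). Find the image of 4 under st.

3

(st)(4) = s(t(4)). t(4) = 9, then s(9) = 3. So (st)(4) = 3.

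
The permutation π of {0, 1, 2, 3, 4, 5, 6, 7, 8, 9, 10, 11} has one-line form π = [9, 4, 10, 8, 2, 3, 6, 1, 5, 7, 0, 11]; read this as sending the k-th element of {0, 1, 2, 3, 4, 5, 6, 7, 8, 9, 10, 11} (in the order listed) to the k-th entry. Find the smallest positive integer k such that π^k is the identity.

21

Writing π as disjoint cycles, the cycle lengths are 7, 3, 1, 1.
The order of π is the least common multiple of its cycle lengths: lcm(7, 3) = 21.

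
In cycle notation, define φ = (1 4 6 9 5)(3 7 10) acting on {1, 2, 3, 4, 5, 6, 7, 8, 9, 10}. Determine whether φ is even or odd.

even

The cycle lengths are 5, 3, 1, 1.
A cycle is odd iff its length is even; φ has 0 even-length cycles, so sgn(φ) = (−1)^0 and φ is even.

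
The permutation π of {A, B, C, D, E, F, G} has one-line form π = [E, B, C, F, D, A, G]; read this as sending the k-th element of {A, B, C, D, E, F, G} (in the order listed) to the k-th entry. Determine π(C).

C is element number 3 of the domain, and entry number 3 of the one-line form is C, so π(C) = C.

C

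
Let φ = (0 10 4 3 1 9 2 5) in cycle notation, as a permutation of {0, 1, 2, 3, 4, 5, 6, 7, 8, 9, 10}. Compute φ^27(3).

2

3 lies in the 8-cycle (0 10 4 3 1 9 2 5).
Powers repeat with period 8 on this cycle, and 27 mod 8 = 3, so φ^27(3) = φ^3(3).
Advancing 3 steps from 3: 3 → 1 → 9 → 2.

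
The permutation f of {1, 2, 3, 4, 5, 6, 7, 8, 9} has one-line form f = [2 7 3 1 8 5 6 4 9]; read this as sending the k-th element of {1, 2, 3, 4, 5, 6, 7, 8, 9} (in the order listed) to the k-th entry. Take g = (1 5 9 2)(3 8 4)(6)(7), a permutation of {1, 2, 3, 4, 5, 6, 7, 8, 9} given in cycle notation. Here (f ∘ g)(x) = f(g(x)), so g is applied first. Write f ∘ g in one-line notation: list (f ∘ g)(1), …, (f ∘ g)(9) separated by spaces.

(f ∘ g)(x) = f(g(x)). Computing each image: f(g(1)) = f(5) = 8, f(g(2)) = f(1) = 2, f(g(3)) = f(8) = 4, f(g(4)) = f(3) = 3, f(g(5)) = f(9) = 9, f(g(6)) = f(6) = 5, f(g(7)) = f(7) = 6, f(g(8)) = f(4) = 1, f(g(9)) = f(2) = 7.
Hence f ∘ g = [8 2 4 3 9 5 6 1 7].

8 2 4 3 9 5 6 1 7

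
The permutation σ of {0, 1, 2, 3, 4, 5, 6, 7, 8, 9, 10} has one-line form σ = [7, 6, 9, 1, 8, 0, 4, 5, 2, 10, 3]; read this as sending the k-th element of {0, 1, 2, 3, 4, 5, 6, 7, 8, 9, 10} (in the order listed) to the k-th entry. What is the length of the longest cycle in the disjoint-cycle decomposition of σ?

8

Decomposing into disjoint cycles gives (0 7 5)(1 6 4 8 2 9 10 3); the longest has length 8.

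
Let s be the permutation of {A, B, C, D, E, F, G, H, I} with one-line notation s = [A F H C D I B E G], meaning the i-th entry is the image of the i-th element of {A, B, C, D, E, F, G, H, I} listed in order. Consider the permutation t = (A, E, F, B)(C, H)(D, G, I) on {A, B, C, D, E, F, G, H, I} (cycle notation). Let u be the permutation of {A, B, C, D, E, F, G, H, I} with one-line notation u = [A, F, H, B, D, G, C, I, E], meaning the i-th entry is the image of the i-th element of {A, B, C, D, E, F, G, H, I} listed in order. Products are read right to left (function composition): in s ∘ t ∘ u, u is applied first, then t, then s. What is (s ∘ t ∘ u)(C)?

Chase C: u(C) = H; t(H) = C; s(C) = H. Hence (s ∘ t ∘ u)(C) = H.

H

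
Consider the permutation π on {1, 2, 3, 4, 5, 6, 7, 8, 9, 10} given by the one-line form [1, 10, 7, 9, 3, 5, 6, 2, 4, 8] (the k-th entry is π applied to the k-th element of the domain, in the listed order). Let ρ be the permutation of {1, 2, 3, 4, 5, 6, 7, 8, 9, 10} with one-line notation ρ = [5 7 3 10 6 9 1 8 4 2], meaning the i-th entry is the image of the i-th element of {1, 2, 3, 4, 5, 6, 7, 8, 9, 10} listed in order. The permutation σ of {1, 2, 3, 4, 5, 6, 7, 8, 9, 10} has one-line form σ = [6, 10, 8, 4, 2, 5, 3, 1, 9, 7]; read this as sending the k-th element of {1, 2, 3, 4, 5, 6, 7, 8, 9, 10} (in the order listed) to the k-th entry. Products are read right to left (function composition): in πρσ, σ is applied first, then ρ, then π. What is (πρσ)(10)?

1

Chase 10: σ(10) = 7; ρ(7) = 1; π(1) = 1. Hence (πρσ)(10) = 1.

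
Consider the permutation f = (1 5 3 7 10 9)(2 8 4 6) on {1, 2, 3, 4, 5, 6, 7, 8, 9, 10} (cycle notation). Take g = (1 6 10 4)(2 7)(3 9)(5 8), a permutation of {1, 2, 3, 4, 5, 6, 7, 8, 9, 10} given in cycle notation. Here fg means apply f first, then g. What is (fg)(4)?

10

f(4) = 6, then g(6) = 10; composing gives (fg)(4) = 10.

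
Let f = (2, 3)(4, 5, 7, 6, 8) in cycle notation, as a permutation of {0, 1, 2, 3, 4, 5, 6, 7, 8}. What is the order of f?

The cycle type of f is (5, 2, 1, 1).
Since disjoint cycles commute, ord(f) = lcm(5, 2) = 10.

10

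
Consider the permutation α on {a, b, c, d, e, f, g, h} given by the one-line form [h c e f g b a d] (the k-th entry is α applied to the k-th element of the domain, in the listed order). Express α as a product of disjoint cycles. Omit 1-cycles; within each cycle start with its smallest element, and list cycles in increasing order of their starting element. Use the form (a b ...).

From a: a → h → d → f → b → c → e → g → a, closing the cycle (a h d f b c e g).
Continuing from each remaining unvisited element yields (a h d f b c e g).

(a h d f b c e g)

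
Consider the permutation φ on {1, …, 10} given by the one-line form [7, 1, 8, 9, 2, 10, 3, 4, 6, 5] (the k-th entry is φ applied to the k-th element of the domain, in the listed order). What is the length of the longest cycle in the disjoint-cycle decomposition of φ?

Decomposing into disjoint cycles gives (1, 7, 3, 8, 4, 9, 6, 10, 5, 2); the longest has length 10.

10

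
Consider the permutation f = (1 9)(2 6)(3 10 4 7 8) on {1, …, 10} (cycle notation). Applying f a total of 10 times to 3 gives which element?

3

3 lies in the 5-cycle (3 10 4 7 8).
Since the cycle has length 5, f^10 acts on it the same as f^0 (10 mod 5 = 0).
So f^10(3) = 3.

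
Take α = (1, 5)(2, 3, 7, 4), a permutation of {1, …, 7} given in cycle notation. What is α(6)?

6

6 does not appear in any cycle of α, so it is a fixed point: α(6) = 6.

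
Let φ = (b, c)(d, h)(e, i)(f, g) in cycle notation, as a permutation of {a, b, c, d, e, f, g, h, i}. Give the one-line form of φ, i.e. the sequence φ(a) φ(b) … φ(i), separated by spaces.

a c b h i g f d e

Reading each image from the cycles: a↦a, b↦c, c↦b, d↦h, e↦i, f↦g, g↦f, h↦d, i↦e.
Listing these in domain order gives a c b h i g f d e.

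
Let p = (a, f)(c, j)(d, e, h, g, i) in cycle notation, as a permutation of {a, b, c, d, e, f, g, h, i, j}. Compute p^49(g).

g lies in the 5-cycle (d, e, h, g, i).
Since the cycle has length 5, p^49 acts on it the same as p^4 (49 mod 5 = 4).
Advancing 4 steps from g: g → i → d → e → h.

h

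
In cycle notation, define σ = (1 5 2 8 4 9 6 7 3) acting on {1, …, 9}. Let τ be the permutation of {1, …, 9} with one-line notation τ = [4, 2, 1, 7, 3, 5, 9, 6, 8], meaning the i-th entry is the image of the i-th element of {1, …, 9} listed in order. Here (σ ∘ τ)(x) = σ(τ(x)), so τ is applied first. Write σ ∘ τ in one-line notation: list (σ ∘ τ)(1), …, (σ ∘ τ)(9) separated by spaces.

9 8 5 3 1 2 6 7 4

(σ ∘ τ)(x) = σ(τ(x)). Computing each image: σ(τ(1)) = σ(4) = 9, σ(τ(2)) = σ(2) = 8, σ(τ(3)) = σ(1) = 5, σ(τ(4)) = σ(7) = 3, σ(τ(5)) = σ(3) = 1, σ(τ(6)) = σ(5) = 2, σ(τ(7)) = σ(9) = 6, σ(τ(8)) = σ(6) = 7, σ(τ(9)) = σ(8) = 4.
Hence σ ∘ τ = [9 8 5 3 1 2 6 7 4].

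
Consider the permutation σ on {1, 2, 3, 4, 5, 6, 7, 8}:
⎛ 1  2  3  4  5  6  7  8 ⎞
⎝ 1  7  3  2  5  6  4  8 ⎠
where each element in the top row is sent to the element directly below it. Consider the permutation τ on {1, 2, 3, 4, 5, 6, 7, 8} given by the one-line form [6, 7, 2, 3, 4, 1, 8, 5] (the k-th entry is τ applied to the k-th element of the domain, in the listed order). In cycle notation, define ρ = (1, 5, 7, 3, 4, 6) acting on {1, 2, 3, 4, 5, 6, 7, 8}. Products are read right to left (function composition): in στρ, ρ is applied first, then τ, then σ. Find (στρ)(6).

Apply the permutations in order: ρ(6) = 1, then τ(1) = 6, then σ(6) = 6. So (στρ)(6) = 6.

6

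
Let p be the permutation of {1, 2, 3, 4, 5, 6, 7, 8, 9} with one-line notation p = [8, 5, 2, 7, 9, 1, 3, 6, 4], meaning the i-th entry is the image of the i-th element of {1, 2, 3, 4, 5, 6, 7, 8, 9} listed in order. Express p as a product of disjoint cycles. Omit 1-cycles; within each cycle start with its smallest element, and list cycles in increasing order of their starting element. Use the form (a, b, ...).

(1, 8, 6)(2, 5, 9, 4, 7, 3)

Start at 1 and follow images: 1 → 8 → 6 → 1, giving the cycle (1, 8, 6).
Continuing from each remaining unvisited element yields (1, 8, 6)(2, 5, 9, 4, 7, 3).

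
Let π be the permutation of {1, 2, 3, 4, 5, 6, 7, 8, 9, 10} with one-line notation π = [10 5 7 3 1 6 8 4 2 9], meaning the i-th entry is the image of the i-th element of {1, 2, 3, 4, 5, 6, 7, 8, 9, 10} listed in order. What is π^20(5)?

Tracing 5 → 1 → … returns to 5 after 5 steps, so 5 lies in a 5-cycle (1 10 9 2 5).
On a 5-cycle, π^5 is the identity, so π^20 = π^0 there (20 ≡ 0 mod 5).
So π^20(5) = 5.

5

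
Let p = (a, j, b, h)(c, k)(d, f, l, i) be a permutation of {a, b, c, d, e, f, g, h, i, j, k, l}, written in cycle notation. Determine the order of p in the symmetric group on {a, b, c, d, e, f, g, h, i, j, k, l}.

4

The disjoint cycles have lengths 4, 4, 2, 1, 1.
The order of p is the least common multiple of its cycle lengths: lcm(4, 4, 2) = 4.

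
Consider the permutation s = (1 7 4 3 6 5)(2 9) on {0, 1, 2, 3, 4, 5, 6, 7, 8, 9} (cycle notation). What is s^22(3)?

7

3 lies in the 6-cycle (1 7 4 3 6 5).
Since the cycle has length 6, s^22 acts on it the same as s^4 (22 mod 6 = 4).
Advancing 4 steps from 3: 3 → 6 → 5 → 1 → 7.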